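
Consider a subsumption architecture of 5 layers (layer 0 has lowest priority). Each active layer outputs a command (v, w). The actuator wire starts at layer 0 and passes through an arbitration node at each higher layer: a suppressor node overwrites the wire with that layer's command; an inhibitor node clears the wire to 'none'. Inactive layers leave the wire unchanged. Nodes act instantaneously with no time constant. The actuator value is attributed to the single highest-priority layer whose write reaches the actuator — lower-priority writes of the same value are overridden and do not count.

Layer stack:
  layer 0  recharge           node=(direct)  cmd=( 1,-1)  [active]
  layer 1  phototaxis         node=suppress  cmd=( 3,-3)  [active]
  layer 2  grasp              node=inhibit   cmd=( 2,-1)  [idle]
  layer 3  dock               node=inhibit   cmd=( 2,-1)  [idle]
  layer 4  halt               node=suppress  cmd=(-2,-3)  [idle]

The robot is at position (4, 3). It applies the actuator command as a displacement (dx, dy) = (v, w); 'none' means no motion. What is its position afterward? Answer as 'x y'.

7 0

[0] recharge on; wire := (1, -1)
[1] phototaxis on (suppress); wire := (3, -3)
[2] grasp off; pass (3, -3)
[3] dock off; pass (3, -3)
[4] halt off; pass (3, -3)
output (3, -3)
position: (4, 3) + (3, -3) = (7, 0)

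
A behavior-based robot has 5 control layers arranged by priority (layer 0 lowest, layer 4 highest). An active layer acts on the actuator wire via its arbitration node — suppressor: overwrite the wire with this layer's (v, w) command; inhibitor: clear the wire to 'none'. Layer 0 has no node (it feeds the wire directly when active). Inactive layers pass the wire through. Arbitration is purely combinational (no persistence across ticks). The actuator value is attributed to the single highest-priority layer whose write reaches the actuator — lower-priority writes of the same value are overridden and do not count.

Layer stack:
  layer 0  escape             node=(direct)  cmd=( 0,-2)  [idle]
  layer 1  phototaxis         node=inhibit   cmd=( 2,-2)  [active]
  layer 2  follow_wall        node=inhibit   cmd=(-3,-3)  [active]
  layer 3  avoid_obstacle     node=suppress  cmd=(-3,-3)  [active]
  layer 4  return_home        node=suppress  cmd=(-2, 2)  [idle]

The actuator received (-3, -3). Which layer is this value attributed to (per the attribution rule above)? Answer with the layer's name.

avoid_obstacle

[0] escape off; wire := none
[1] phototaxis on (inhibit); wire := none
[2] follow_wall on (inhibit); wire := none
[3] avoid_obstacle on (suppress); wire := (-3, -3)
[4] return_home off; pass (-3, -3)
output (-3, -3)
last writer: layer 3 = avoid_obstacle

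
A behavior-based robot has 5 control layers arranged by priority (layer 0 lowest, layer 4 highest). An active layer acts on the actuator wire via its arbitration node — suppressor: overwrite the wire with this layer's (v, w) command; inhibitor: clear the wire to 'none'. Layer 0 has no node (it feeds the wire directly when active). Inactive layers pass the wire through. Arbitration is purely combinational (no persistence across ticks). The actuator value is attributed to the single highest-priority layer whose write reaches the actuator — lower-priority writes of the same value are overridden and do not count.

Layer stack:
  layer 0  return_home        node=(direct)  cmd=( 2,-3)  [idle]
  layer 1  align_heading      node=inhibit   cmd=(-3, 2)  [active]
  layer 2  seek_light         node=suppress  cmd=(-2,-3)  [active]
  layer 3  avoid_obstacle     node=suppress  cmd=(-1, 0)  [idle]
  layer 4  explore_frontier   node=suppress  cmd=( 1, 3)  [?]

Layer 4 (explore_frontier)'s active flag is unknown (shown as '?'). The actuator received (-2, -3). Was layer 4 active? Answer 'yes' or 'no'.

If layer 4 is active=yes:
  actuator would be (1, 3)
If layer 4 is active=no:
  actuator would be (-2, -3)
Observed (-2, -3), so layer 4 was idle.

no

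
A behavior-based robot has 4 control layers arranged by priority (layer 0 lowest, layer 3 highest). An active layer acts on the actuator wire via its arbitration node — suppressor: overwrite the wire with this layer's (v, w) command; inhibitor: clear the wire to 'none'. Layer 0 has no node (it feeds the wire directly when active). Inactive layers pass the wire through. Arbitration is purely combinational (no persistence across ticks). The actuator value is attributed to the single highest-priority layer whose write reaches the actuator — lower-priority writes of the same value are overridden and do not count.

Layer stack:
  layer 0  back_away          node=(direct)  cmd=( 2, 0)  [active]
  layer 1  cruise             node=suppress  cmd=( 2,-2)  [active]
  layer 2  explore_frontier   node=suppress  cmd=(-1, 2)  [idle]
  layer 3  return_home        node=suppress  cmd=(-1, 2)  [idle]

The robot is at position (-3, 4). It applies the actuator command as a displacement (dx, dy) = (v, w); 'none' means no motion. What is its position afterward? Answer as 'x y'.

-1 2

[0] back_away on; wire := (2, 0)
[1] cruise on (suppress); wire := (2, -2)
[2] explore_frontier off; pass (2, -2)
[3] return_home off; pass (2, -2)
output (2, -2)
position: (-3, 4) + (2, -2) = (-1, 2)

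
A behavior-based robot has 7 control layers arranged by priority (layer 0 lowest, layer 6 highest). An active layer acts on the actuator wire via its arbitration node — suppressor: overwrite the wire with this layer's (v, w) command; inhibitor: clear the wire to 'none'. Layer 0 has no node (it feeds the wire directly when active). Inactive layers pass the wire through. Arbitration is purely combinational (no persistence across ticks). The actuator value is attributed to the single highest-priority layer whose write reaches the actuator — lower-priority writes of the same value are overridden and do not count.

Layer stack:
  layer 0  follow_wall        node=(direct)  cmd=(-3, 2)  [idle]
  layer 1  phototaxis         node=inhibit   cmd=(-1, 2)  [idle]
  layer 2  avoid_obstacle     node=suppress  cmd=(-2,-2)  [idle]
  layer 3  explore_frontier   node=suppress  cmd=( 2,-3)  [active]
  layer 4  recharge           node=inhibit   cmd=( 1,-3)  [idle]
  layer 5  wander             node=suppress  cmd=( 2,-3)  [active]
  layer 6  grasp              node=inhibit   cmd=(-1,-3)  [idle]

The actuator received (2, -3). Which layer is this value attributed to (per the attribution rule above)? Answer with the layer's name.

layer 0 (follow_wall) idle — none
layer 1 (phototaxis) idle — unchanged: none
layer 2 (avoid_obstacle) idle — unchanged: none
layer 3 (explore_frontier) active — suppresses: (2, -3)
layer 4 (recharge) idle — unchanged: (2, -3)
layer 5 (wander) active — suppresses: (2, -3)
layer 6 (grasp) idle — unchanged: (2, -3)
→ actuator (2, -3)
last writer: layer 5 = wander

wander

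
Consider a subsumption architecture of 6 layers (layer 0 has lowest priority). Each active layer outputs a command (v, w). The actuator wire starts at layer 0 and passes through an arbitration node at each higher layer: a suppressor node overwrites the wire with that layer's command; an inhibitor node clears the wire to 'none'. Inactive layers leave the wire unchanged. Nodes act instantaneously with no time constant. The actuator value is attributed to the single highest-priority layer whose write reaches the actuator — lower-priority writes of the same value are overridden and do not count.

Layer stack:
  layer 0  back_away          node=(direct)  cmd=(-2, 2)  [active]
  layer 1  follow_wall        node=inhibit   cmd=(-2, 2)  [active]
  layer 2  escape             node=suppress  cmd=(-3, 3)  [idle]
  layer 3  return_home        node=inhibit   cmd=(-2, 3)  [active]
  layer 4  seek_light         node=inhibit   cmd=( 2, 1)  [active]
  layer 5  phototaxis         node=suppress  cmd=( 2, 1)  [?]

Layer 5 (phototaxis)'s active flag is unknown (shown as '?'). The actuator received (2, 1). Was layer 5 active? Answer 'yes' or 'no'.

If layer 5 is active=yes:
  actuator would be (2, 1)
If layer 5 is active=no:
  actuator would be none
Observed (2, 1), so layer 5 was active.

yes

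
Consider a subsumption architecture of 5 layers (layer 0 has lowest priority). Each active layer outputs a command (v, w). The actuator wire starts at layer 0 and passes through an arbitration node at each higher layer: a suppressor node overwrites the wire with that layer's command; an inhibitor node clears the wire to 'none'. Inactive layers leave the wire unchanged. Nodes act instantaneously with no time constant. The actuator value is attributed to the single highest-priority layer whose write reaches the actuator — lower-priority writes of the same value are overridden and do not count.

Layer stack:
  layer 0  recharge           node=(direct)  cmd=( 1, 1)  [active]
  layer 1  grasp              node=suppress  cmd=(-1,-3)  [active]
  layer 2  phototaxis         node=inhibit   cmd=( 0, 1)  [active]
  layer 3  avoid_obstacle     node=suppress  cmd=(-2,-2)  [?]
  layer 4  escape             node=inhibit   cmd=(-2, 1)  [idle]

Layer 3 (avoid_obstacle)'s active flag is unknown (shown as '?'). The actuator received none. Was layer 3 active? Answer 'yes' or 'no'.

If layer 3 is active=yes:
  actuator would be (-2, -2)
If layer 3 is active=no:
  actuator would be none
Observed none, so layer 3 was idle.

no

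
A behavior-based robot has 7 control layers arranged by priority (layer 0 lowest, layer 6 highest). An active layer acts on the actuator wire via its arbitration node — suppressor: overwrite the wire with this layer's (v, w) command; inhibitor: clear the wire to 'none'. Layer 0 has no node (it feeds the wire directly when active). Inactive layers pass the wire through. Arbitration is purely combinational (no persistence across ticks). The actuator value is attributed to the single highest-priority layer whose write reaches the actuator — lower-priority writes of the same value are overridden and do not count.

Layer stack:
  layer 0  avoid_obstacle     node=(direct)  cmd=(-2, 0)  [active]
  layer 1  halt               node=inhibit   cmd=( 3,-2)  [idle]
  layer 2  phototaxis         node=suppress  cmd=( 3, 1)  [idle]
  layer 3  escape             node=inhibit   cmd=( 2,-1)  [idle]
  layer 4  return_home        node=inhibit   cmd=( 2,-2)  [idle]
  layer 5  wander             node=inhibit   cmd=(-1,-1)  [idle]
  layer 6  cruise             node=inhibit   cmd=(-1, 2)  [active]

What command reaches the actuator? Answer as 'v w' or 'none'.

L0 avoid_obstacle: active, feeds wire = (-2, 0)
L1 halt: idle → wire stays (-2, 0)
L2 phototaxis: idle → wire stays (-2, 0)
L3 escape: idle → wire stays (-2, 0)
L4 return_home: idle → wire stays (-2, 0)
L5 wander: idle → wire stays (-2, 0)
L6 cruise: active, inhibitor → wire = none
actuator = none

none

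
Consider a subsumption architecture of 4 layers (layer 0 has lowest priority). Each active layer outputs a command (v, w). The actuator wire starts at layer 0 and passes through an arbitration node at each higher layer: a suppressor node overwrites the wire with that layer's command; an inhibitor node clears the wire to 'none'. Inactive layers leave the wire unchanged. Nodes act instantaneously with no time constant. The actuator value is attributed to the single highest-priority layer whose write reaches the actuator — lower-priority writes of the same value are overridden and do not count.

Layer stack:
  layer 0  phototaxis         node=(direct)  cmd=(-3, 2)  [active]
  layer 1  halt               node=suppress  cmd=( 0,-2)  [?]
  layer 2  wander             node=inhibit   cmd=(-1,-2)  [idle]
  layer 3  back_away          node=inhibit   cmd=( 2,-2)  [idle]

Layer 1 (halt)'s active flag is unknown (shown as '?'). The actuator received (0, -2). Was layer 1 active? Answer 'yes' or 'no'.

If layer 1 is active=yes:
  actuator would be (0, -2)
If layer 1 is active=no:
  actuator would be (-3, 2)
Observed (0, -2), so layer 1 was active.

yes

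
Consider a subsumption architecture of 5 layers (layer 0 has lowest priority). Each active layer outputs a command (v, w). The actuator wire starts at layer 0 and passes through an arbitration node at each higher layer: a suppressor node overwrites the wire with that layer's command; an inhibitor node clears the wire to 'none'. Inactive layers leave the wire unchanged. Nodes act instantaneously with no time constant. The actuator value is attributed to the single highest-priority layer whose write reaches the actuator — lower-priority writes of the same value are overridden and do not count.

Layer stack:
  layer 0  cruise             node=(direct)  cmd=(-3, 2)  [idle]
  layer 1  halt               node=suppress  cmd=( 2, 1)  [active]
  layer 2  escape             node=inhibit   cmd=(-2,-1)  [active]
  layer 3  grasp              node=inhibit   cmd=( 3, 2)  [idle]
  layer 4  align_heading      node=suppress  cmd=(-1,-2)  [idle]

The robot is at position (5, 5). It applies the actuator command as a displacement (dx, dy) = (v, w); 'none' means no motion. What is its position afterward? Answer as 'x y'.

[0] cruise off; wire := none
[1] halt on (suppress); wire := (2, 1)
[2] escape on (inhibit); wire := none
[3] grasp off; pass none
[4] align_heading off; pass none
output none
position: (5, 5) + none = (5, 5)

5 5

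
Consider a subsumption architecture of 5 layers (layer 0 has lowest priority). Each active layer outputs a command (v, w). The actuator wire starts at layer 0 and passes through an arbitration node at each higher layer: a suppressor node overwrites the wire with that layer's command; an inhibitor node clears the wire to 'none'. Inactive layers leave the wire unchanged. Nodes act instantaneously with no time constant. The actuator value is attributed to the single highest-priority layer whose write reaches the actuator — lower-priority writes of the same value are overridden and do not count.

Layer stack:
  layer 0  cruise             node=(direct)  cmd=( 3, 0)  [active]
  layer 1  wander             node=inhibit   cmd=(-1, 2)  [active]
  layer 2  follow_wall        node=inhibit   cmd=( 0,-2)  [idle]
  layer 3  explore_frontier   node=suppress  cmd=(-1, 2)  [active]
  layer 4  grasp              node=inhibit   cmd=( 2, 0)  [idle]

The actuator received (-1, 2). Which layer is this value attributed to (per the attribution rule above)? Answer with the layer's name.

layer 0 (cruise) active — direct: (3, 0)
layer 1 (wander) active — inhibits: none
layer 2 (follow_wall) idle — unchanged: none
layer 3 (explore_frontier) active — suppresses: (-1, 2)
layer 4 (grasp) idle — unchanged: (-1, 2)
→ actuator (-1, 2)
last writer: layer 3 = explore_frontier

explore_frontier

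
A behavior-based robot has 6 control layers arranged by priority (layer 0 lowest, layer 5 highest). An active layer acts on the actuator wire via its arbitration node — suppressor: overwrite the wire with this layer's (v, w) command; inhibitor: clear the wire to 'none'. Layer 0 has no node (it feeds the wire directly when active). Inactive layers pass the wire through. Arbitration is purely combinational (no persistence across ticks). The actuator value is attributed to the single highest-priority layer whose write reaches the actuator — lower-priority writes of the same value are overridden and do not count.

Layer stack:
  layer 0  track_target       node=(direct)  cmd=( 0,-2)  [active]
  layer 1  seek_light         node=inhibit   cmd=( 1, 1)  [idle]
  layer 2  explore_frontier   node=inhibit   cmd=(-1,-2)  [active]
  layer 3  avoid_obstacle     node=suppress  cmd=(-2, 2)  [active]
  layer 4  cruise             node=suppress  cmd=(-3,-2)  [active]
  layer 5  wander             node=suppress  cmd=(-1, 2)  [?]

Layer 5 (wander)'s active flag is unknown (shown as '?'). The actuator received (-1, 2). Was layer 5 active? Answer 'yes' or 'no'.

If layer 5 is active=yes:
  actuator would be (-1, 2)
If layer 5 is active=no:
  actuator would be (-3, -2)
Observed (-1, 2), so layer 5 was active.

yes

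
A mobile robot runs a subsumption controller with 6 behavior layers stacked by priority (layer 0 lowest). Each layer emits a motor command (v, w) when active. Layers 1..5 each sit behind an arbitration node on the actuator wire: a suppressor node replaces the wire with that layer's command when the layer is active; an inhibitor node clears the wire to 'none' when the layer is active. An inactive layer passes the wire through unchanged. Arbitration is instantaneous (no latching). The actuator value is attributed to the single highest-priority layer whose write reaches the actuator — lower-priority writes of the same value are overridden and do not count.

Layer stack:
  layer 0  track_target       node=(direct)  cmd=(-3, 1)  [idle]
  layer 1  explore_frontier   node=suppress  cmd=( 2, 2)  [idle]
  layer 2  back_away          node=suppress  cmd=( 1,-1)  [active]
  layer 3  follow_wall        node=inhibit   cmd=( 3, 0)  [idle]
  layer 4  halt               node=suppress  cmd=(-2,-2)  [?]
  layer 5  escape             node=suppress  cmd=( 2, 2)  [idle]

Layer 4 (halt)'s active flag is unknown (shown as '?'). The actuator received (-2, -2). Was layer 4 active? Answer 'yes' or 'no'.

yes

If layer 4 is active=yes:
  actuator would be (-2, -2)
If layer 4 is active=no:
  actuator would be (1, -1)
Observed (-2, -2), so layer 4 was active.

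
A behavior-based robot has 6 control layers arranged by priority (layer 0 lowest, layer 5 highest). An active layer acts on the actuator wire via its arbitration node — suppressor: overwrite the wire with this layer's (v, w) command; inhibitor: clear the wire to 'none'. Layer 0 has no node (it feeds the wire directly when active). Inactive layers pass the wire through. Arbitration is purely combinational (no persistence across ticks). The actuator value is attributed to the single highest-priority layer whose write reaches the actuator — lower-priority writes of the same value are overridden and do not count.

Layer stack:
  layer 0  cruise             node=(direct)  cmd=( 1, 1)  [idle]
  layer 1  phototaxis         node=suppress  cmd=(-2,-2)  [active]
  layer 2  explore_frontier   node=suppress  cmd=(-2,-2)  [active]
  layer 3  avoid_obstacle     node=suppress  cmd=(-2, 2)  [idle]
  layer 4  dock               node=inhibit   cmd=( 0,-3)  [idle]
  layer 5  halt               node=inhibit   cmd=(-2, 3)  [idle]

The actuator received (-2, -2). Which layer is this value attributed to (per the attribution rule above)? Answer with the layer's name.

layer 0 (cruise) idle — none
layer 1 (phototaxis) active — suppresses: (-2, -2)
layer 2 (explore_frontier) active — suppresses: (-2, -2)
layer 3 (avoid_obstacle) idle — unchanged: (-2, -2)
layer 4 (dock) idle — unchanged: (-2, -2)
layer 5 (halt) idle — unchanged: (-2, -2)
→ actuator (-2, -2)
last writer: layer 2 = explore_frontier

explore_frontier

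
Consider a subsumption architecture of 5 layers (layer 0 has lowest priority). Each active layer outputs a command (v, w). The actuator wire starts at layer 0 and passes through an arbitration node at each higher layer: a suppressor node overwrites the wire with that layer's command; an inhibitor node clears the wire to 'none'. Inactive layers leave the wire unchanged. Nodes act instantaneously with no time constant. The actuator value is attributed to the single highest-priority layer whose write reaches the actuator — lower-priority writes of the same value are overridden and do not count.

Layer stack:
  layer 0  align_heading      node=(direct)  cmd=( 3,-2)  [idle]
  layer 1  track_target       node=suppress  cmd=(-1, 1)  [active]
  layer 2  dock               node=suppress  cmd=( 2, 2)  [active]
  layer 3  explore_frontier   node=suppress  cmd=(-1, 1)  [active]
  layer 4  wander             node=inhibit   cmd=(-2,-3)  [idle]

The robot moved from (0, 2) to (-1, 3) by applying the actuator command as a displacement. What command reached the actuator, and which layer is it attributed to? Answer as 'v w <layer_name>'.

displacement = (-1, 3) − (0, 2) = (-1, 1)
[0] align_heading off; wire := none
[1] track_target on (suppress); wire := (-1, 1)
[2] dock on (suppress); wire := (2, 2)
[3] explore_frontier on (suppress); wire := (-1, 1)
[4] wander off; pass (-1, 1)
output (-1, 1) — from layer 3 (explore_frontier)

-1 1 explore_frontier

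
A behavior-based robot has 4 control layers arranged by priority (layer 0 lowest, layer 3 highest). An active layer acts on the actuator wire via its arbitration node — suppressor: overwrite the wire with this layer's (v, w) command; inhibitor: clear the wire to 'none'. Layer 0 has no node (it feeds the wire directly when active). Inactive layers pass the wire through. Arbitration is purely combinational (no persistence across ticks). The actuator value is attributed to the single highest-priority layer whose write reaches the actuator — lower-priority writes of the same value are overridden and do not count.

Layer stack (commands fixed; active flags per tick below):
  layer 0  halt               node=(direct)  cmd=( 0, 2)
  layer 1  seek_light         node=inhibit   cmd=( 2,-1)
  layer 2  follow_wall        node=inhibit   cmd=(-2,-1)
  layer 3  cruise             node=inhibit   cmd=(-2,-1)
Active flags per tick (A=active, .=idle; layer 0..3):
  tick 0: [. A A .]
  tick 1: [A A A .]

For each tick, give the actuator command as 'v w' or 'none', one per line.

none
none

tick 0:
  layer 0 (halt) idle — none
  layer 1 (seek_light) active — inhibits: none
  layer 2 (follow_wall) active — inhibits: none
  layer 3 (cruise) idle — unchanged: none
  → actuator none
tick 1:
  layer 0 (halt) active — direct: (0, 2)
  layer 1 (seek_light) active — inhibits: none
  layer 2 (follow_wall) active — inhibits: none
  layer 3 (cruise) idle — unchanged: none
  → actuator none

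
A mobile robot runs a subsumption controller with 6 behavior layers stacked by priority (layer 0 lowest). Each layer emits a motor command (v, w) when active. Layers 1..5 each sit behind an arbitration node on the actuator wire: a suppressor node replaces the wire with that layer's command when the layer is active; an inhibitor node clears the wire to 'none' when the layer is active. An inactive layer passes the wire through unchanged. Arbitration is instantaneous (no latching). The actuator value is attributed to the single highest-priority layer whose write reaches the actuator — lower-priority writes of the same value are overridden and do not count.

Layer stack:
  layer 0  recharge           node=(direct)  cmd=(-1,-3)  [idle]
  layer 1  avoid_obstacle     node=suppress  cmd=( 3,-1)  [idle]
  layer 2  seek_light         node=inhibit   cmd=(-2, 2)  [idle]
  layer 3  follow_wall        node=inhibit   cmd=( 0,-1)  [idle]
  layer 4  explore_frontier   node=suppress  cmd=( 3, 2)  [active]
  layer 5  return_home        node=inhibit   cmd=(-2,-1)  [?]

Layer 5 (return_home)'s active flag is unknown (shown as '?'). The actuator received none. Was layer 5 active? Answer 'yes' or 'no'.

If layer 5 is active=yes:
  actuator would be none
If layer 5 is active=no:
  actuator would be (3, 2)
Observed none, so layer 5 was active.

yes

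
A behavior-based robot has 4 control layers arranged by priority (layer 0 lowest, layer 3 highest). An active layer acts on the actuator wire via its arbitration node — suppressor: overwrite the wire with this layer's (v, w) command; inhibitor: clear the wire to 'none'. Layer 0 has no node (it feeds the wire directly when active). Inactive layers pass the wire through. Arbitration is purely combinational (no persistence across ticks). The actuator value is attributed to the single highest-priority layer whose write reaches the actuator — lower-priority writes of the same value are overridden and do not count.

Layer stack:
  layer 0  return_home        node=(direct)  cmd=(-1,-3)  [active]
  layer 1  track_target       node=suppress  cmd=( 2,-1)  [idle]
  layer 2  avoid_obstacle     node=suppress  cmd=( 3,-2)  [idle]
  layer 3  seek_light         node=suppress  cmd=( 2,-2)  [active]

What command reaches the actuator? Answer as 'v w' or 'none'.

layer 0 (return_home) active — direct: (-1, -3)
layer 1 (track_target) idle — unchanged: (-1, -3)
layer 2 (avoid_obstacle) idle — unchanged: (-1, -3)
layer 3 (seek_light) active — suppresses: (2, -2)
→ actuator (2, -2)

2 -2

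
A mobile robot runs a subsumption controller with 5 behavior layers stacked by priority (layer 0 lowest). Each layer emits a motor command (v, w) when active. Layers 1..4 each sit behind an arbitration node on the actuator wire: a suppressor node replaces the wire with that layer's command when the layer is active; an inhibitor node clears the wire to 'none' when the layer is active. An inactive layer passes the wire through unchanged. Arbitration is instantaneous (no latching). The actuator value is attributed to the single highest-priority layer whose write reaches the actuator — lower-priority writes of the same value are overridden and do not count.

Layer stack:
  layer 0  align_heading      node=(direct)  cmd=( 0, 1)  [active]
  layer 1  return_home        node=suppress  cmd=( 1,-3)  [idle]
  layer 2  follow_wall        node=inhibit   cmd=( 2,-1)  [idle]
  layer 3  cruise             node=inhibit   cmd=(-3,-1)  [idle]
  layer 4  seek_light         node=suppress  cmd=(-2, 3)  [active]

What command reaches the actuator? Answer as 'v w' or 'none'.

-2 3

[0] align_heading on; wire := (0, 1)
[1] return_home off; pass (0, 1)
[2] follow_wall off; pass (0, 1)
[3] cruise off; pass (0, 1)
[4] seek_light on (suppress); wire := (-2, 3)
output (-2, 3)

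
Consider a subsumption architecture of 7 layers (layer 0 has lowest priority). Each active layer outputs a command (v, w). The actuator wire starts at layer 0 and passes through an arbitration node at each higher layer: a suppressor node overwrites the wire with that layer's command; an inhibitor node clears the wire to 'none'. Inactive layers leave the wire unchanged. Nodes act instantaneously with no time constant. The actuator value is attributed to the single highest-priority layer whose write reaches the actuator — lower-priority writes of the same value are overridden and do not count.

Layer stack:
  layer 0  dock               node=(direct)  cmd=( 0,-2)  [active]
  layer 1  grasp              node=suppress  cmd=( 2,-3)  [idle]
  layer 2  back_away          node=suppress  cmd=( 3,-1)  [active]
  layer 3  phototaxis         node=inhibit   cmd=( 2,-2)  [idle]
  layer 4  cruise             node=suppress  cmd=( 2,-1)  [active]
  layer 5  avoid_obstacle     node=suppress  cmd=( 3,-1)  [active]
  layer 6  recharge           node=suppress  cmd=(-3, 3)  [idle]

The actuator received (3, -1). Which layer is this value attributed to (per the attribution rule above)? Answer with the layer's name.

layer 0 (dock) active — direct: (0, -2)
layer 1 (grasp) idle — unchanged: (0, -2)
layer 2 (back_away) active — suppresses: (3, -1)
layer 3 (phototaxis) idle — unchanged: (3, -1)
layer 4 (cruise) active — suppresses: (2, -1)
layer 5 (avoid_obstacle) active — suppresses: (3, -1)
layer 6 (recharge) idle — unchanged: (3, -1)
→ actuator (3, -1)
last writer: layer 5 = avoid_obstacle

avoid_obstacle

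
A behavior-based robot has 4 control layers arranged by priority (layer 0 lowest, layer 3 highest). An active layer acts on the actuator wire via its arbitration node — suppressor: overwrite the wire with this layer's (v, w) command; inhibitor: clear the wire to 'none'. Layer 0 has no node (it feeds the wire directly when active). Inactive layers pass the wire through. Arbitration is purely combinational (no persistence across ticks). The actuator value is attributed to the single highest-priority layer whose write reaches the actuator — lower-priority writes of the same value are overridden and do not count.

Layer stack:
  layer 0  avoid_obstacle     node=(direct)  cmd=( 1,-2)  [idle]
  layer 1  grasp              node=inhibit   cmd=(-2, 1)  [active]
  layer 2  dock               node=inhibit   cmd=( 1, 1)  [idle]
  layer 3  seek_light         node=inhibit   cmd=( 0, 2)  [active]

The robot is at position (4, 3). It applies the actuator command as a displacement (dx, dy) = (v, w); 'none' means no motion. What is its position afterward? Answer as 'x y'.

L0 avoid_obstacle: idle → wire = none
L1 grasp: active, inhibitor → wire = none
L2 dock: idle → wire stays none
L3 seek_light: active, inhibitor → wire = none
actuator = none
position: (4, 3) + none = (4, 3)

4 3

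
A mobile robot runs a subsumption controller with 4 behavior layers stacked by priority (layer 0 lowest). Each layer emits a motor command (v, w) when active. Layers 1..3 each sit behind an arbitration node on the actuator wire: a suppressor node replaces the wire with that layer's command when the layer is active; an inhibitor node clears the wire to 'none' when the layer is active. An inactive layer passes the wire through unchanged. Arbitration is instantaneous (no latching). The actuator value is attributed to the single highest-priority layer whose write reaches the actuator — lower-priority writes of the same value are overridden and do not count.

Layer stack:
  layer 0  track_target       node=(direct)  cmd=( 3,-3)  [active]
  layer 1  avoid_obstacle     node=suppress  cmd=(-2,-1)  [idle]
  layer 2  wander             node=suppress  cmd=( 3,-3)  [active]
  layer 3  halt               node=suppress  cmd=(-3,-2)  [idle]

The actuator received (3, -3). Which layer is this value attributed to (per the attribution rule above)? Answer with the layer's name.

wander

L0 track_target: active, feeds wire = (3, -3)
L1 avoid_obstacle: idle → wire stays (3, -3)
L2 wander: active, suppressor → wire = (3, -3)
L3 halt: idle → wire stays (3, -3)
actuator = (3, -3)
last writer: layer 2 = wander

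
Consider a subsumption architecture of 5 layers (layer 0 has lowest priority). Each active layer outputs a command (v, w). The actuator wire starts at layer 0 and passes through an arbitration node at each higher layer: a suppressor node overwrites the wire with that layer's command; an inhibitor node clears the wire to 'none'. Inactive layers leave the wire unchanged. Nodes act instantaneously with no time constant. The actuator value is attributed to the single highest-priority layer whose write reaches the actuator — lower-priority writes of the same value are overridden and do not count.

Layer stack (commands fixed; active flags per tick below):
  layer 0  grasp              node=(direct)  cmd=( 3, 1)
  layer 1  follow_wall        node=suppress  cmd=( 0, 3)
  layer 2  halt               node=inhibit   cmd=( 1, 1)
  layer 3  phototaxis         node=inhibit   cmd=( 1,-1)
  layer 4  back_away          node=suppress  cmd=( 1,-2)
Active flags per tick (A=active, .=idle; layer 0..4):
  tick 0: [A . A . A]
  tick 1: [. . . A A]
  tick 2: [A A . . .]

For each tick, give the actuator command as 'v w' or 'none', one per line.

1 -2
1 -2
0 3

tick 0:
  L0 grasp: active, feeds wire = (3, 1)
  L1 follow_wall: idle → wire stays (3, 1)
  L2 halt: active, inhibitor → wire = none
  L3 phototaxis: idle → wire stays none
  L4 back_away: active, suppressor → wire = (1, -2)
  actuator = (1, -2)
tick 1:
  L0 grasp: idle → wire = none
  L1 follow_wall: idle → wire stays none
  L2 halt: idle → wire stays none
  L3 phototaxis: active, inhibitor → wire = none
  L4 back_away: active, suppressor → wire = (1, -2)
  actuator = (1, -2)
tick 2:
  L0 grasp: active, feeds wire = (3, 1)
  L1 follow_wall: active, suppressor → wire = (0, 3)
  L2 halt: idle → wire stays (0, 3)
  L3 phototaxis: idle → wire stays (0, 3)
  L4 back_away: idle → wire stays (0, 3)
  actuator = (0, 3)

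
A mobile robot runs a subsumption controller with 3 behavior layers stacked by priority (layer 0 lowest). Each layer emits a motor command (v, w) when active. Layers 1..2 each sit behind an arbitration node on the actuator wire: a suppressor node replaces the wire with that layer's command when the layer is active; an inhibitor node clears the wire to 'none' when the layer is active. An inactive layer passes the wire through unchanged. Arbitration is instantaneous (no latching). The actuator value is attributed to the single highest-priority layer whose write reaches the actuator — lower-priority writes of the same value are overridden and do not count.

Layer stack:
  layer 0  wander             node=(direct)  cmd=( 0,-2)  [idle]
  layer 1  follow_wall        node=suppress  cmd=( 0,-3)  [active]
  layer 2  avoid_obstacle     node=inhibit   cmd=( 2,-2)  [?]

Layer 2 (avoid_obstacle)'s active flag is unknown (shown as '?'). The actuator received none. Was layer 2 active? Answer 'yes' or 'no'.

yes

If layer 2 is active=yes:
  actuator would be none
If layer 2 is active=no:
  actuator would be (0, -3)
Observed none, so layer 2 was active.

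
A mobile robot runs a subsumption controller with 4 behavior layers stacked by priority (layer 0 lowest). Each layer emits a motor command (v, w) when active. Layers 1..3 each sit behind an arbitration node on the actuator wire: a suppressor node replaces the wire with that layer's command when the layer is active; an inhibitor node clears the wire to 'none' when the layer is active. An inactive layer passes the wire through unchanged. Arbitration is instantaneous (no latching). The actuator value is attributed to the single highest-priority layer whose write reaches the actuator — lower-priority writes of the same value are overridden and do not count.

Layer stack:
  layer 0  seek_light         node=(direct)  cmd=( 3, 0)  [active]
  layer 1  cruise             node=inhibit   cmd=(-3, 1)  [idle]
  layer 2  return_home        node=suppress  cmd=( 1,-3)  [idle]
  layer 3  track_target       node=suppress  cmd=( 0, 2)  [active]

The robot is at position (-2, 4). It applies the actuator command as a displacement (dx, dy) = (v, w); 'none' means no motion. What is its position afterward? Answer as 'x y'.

-2 6

layer 0 (seek_light) active — direct: (3, 0)
layer 1 (cruise) idle — unchanged: (3, 0)
layer 2 (return_home) idle — unchanged: (3, 0)
layer 3 (track_target) active — suppresses: (0, 2)
→ actuator (0, 2)
position: (-2, 4) + (0, 2) = (-2, 6)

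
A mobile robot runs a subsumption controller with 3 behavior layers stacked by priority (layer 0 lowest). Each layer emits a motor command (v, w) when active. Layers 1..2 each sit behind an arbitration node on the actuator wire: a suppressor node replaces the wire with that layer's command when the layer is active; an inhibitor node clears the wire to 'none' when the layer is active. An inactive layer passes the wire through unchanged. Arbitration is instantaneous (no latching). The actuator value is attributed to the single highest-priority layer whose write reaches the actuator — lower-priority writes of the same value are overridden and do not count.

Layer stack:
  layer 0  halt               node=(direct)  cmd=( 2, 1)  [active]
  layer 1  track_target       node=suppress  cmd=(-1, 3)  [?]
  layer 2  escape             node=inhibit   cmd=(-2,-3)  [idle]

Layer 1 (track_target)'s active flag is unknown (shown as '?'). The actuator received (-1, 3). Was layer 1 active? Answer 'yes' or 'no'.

If layer 1 is active=yes:
  actuator would be (-1, 3)
If layer 1 is active=no:
  actuator would be (2, 1)
Observed (-1, 3), so layer 1 was active.

yes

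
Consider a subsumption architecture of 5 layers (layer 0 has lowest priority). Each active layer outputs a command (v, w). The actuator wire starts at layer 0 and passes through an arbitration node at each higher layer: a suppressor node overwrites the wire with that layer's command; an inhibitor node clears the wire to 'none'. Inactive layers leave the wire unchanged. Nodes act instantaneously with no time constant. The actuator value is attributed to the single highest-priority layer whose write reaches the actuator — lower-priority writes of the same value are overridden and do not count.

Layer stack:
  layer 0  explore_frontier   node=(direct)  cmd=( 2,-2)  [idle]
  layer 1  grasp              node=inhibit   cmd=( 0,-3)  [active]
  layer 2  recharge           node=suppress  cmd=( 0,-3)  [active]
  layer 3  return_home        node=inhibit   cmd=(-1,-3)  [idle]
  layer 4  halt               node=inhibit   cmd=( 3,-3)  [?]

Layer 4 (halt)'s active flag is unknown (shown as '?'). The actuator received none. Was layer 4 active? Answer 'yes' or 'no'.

yes

If layer 4 is active=yes:
  actuator would be none
If layer 4 is active=no:
  actuator would be (0, -3)
Observed none, so layer 4 was active.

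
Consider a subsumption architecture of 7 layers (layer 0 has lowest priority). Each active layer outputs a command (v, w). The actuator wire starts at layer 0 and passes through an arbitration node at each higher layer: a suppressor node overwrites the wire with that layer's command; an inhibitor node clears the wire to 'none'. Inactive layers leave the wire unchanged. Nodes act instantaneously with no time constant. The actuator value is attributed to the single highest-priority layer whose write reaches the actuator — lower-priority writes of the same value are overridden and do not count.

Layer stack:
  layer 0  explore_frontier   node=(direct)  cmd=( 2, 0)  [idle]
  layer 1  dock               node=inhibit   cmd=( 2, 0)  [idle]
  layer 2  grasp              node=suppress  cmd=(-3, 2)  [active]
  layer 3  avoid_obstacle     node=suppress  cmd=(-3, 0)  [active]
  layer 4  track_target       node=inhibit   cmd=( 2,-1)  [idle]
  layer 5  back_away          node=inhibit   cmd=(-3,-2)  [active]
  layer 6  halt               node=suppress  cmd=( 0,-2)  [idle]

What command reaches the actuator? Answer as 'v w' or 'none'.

[0] explore_frontier off; wire := none
[1] dock off; pass none
[2] grasp on (suppress); wire := (-3, 2)
[3] avoid_obstacle on (suppress); wire := (-3, 0)
[4] track_target off; pass (-3, 0)
[5] back_away on (inhibit); wire := none
[6] halt off; pass none
output none

none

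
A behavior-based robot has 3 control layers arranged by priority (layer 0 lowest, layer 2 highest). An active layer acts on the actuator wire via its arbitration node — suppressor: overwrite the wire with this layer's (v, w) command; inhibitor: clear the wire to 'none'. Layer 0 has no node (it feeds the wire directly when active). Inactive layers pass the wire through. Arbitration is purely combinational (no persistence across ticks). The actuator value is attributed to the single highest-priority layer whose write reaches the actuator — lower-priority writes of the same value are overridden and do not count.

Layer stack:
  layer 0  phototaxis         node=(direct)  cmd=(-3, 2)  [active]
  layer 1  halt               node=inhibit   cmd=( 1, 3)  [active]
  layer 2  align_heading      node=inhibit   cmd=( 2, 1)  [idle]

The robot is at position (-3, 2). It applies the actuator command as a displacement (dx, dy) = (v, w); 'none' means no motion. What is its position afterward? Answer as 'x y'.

layer 0 (phototaxis) active — direct: (-3, 2)
layer 1 (halt) active — inhibits: none
layer 2 (align_heading) idle — unchanged: none
→ actuator none
position: (-3, 2) + none = (-3, 2)

-3 2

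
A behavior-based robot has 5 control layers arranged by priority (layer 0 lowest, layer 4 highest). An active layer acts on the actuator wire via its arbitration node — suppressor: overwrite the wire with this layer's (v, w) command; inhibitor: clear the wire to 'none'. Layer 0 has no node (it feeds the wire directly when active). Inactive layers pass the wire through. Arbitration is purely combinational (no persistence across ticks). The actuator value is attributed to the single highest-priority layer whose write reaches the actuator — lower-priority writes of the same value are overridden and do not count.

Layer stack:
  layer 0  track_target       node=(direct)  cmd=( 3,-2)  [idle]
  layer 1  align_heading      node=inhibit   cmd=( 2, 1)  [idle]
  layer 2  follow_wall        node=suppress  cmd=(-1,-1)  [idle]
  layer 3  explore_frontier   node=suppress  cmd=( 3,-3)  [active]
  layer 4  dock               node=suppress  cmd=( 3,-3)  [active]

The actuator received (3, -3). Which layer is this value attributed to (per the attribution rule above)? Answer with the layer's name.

layer 0 (track_target) idle — none
layer 1 (align_heading) idle — unchanged: none
layer 2 (follow_wall) idle — unchanged: none
layer 3 (explore_frontier) active — suppresses: (3, -3)
layer 4 (dock) active — suppresses: (3, -3)
→ actuator (3, -3)
last writer: layer 4 = dock

dock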